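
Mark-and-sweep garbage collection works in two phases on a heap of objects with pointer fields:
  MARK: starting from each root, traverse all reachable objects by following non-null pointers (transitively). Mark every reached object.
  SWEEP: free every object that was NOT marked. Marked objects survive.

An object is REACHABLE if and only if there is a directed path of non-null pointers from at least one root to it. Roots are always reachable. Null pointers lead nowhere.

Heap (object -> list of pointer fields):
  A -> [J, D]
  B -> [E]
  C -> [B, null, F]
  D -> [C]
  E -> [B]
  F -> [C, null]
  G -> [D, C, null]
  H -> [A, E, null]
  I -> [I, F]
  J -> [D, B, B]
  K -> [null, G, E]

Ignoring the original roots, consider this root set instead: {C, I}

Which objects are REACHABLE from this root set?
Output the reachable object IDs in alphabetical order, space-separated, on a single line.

Roots: C I
Mark C: refs=B null F, marked=C
Mark I: refs=I F, marked=C I
Mark B: refs=E, marked=B C I
Mark F: refs=C null, marked=B C F I
Mark E: refs=B, marked=B C E F I
Unmarked (collected): A D G H J K

Answer: B C E F I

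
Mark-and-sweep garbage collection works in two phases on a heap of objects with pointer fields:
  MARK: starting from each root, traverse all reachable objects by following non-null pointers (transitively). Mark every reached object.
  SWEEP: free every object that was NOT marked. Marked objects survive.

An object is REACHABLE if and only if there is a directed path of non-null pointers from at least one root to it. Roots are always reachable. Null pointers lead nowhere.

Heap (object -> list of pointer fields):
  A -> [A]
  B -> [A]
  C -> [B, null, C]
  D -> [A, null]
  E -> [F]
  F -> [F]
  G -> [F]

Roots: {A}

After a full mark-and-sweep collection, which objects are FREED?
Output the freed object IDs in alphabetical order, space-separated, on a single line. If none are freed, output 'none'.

Roots: A
Mark A: refs=A, marked=A
Unmarked (collected): B C D E F G

Answer: B C D E F G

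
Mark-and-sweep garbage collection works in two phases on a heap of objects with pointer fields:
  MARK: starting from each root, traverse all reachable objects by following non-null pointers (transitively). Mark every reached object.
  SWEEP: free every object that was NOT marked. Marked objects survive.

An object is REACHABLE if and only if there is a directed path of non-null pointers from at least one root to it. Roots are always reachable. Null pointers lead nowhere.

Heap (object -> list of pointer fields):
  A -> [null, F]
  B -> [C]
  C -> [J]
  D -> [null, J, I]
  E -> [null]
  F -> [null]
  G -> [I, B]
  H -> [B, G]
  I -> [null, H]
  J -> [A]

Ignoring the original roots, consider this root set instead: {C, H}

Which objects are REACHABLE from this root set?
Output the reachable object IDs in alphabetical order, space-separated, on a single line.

Answer: A B C F G H I J

Derivation:
Roots: C H
Mark C: refs=J, marked=C
Mark H: refs=B G, marked=C H
Mark J: refs=A, marked=C H J
Mark B: refs=C, marked=B C H J
Mark G: refs=I B, marked=B C G H J
Mark A: refs=null F, marked=A B C G H J
Mark I: refs=null H, marked=A B C G H I J
Mark F: refs=null, marked=A B C F G H I J
Unmarked (collected): D E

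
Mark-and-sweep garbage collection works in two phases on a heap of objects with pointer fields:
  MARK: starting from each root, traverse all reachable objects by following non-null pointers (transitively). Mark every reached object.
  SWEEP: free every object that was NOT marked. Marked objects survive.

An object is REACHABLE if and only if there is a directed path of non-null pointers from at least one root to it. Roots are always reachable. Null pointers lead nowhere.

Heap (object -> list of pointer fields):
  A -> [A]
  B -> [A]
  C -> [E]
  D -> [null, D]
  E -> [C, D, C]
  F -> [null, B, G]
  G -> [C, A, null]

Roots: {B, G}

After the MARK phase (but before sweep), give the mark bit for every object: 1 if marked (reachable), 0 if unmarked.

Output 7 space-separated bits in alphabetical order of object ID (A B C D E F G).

Answer: 1 1 1 1 1 0 1

Derivation:
Roots: B G
Mark B: refs=A, marked=B
Mark G: refs=C A null, marked=B G
Mark A: refs=A, marked=A B G
Mark C: refs=E, marked=A B C G
Mark E: refs=C D C, marked=A B C E G
Mark D: refs=null D, marked=A B C D E G
Unmarked (collected): F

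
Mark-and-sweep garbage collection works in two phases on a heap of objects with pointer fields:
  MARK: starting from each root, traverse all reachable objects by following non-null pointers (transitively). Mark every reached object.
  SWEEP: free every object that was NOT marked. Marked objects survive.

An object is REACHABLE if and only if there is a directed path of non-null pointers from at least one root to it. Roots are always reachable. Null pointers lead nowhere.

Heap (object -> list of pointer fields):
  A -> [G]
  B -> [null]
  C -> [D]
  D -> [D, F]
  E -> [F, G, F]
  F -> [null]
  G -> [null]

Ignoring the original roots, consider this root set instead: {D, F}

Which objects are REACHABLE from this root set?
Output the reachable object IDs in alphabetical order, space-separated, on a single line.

Answer: D F

Derivation:
Roots: D F
Mark D: refs=D F, marked=D
Mark F: refs=null, marked=D F
Unmarked (collected): A B C E G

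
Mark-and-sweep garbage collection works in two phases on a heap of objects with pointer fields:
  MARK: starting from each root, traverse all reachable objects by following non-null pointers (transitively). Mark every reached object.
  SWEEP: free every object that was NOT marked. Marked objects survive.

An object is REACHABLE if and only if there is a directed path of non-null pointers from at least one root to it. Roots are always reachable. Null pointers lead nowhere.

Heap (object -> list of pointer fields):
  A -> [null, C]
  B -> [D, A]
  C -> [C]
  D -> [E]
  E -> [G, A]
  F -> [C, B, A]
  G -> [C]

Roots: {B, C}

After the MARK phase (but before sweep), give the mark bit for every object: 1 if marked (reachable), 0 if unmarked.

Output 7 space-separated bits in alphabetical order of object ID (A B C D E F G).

Roots: B C
Mark B: refs=D A, marked=B
Mark C: refs=C, marked=B C
Mark D: refs=E, marked=B C D
Mark A: refs=null C, marked=A B C D
Mark E: refs=G A, marked=A B C D E
Mark G: refs=C, marked=A B C D E G
Unmarked (collected): F

Answer: 1 1 1 1 1 0 1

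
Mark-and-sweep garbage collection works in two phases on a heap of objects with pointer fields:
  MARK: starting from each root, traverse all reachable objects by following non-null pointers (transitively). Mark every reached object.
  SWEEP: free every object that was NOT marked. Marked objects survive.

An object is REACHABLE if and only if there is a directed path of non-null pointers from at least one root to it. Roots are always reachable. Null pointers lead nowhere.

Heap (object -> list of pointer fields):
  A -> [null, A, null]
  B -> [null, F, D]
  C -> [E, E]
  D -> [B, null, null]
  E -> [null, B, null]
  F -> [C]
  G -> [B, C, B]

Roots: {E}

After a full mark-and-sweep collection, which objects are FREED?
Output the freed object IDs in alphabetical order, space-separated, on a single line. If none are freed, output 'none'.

Answer: A G

Derivation:
Roots: E
Mark E: refs=null B null, marked=E
Mark B: refs=null F D, marked=B E
Mark F: refs=C, marked=B E F
Mark D: refs=B null null, marked=B D E F
Mark C: refs=E E, marked=B C D E F
Unmarked (collected): A G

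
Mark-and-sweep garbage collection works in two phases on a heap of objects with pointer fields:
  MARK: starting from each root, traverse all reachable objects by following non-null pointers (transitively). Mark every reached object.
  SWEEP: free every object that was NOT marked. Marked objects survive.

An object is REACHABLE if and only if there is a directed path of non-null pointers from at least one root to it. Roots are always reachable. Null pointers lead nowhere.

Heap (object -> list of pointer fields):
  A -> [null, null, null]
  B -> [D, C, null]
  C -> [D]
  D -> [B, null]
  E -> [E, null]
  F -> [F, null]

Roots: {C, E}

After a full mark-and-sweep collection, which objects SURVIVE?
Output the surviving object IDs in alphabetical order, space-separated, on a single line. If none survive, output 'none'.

Roots: C E
Mark C: refs=D, marked=C
Mark E: refs=E null, marked=C E
Mark D: refs=B null, marked=C D E
Mark B: refs=D C null, marked=B C D E
Unmarked (collected): A F

Answer: B C D E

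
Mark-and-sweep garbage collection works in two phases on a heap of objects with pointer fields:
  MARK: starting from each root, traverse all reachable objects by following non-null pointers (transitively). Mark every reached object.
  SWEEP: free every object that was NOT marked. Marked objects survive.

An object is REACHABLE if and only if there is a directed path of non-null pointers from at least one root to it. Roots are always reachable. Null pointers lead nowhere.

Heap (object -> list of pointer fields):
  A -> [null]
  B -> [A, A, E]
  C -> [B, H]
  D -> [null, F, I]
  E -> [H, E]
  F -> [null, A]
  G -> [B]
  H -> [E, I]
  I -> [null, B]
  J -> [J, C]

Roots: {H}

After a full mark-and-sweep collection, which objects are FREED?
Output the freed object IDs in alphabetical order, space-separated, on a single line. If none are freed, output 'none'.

Roots: H
Mark H: refs=E I, marked=H
Mark E: refs=H E, marked=E H
Mark I: refs=null B, marked=E H I
Mark B: refs=A A E, marked=B E H I
Mark A: refs=null, marked=A B E H I
Unmarked (collected): C D F G J

Answer: C D F G J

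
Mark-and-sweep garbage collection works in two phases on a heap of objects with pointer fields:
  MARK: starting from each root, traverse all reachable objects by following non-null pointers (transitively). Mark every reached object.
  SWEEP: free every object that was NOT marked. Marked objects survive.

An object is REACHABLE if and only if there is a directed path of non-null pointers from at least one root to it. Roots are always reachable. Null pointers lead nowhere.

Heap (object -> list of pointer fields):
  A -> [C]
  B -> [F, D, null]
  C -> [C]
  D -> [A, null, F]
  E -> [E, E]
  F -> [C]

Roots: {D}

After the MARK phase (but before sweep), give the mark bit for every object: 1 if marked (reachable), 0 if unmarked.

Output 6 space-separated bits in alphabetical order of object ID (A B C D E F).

Roots: D
Mark D: refs=A null F, marked=D
Mark A: refs=C, marked=A D
Mark F: refs=C, marked=A D F
Mark C: refs=C, marked=A C D F
Unmarked (collected): B E

Answer: 1 0 1 1 0 1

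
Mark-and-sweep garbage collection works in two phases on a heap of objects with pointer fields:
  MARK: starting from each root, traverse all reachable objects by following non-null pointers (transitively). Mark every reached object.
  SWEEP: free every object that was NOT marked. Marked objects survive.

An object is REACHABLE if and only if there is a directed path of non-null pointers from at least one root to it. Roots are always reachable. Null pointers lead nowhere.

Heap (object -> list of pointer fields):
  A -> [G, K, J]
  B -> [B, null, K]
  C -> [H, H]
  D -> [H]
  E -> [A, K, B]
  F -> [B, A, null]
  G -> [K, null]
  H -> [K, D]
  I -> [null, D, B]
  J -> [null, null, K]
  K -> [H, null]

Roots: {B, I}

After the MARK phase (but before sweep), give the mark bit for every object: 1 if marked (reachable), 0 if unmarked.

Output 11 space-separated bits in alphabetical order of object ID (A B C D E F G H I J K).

Answer: 0 1 0 1 0 0 0 1 1 0 1

Derivation:
Roots: B I
Mark B: refs=B null K, marked=B
Mark I: refs=null D B, marked=B I
Mark K: refs=H null, marked=B I K
Mark D: refs=H, marked=B D I K
Mark H: refs=K D, marked=B D H I K
Unmarked (collected): A C E F G J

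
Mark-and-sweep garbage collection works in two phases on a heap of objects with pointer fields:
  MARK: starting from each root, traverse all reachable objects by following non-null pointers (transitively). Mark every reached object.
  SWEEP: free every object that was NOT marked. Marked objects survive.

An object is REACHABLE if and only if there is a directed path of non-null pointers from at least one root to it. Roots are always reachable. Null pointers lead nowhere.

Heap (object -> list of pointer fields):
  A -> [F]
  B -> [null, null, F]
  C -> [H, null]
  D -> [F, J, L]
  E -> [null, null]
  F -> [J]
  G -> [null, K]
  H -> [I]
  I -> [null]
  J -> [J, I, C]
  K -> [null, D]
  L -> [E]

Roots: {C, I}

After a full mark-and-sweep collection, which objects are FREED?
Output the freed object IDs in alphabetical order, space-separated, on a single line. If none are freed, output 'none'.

Answer: A B D E F G J K L

Derivation:
Roots: C I
Mark C: refs=H null, marked=C
Mark I: refs=null, marked=C I
Mark H: refs=I, marked=C H I
Unmarked (collected): A B D E F G J K L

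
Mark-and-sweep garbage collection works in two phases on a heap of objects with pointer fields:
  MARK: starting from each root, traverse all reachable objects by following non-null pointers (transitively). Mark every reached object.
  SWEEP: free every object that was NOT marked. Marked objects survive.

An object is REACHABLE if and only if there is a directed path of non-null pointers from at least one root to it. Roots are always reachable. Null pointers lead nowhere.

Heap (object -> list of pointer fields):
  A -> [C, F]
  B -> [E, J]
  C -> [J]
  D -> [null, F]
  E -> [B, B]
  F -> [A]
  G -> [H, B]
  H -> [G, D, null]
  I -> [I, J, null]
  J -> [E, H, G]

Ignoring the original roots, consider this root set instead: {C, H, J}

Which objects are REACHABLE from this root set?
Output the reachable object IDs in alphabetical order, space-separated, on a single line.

Answer: A B C D E F G H J

Derivation:
Roots: C H J
Mark C: refs=J, marked=C
Mark H: refs=G D null, marked=C H
Mark J: refs=E H G, marked=C H J
Mark G: refs=H B, marked=C G H J
Mark D: refs=null F, marked=C D G H J
Mark E: refs=B B, marked=C D E G H J
Mark B: refs=E J, marked=B C D E G H J
Mark F: refs=A, marked=B C D E F G H J
Mark A: refs=C F, marked=A B C D E F G H J
Unmarked (collected): I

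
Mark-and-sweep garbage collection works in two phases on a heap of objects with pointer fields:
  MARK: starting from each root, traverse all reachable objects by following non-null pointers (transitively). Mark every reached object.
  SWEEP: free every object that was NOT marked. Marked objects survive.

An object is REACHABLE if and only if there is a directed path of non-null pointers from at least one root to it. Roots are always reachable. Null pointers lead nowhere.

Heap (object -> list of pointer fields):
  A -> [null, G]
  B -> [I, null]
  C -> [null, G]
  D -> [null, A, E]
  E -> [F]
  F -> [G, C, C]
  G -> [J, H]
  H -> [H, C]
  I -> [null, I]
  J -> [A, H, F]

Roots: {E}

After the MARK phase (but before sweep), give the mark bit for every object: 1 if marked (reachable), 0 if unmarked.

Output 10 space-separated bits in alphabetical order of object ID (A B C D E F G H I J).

Roots: E
Mark E: refs=F, marked=E
Mark F: refs=G C C, marked=E F
Mark G: refs=J H, marked=E F G
Mark C: refs=null G, marked=C E F G
Mark J: refs=A H F, marked=C E F G J
Mark H: refs=H C, marked=C E F G H J
Mark A: refs=null G, marked=A C E F G H J
Unmarked (collected): B D I

Answer: 1 0 1 0 1 1 1 1 0 1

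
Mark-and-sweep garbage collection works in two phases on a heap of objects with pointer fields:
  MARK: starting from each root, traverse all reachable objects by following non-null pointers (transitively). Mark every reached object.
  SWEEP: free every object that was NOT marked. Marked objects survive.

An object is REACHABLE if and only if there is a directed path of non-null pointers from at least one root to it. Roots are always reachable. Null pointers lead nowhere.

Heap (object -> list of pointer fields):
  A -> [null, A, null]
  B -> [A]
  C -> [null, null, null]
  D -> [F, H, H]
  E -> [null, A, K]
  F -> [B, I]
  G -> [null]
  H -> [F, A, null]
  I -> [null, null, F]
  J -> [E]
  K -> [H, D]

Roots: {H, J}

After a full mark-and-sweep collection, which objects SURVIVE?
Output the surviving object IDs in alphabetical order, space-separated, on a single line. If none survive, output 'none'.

Answer: A B D E F H I J K

Derivation:
Roots: H J
Mark H: refs=F A null, marked=H
Mark J: refs=E, marked=H J
Mark F: refs=B I, marked=F H J
Mark A: refs=null A null, marked=A F H J
Mark E: refs=null A K, marked=A E F H J
Mark B: refs=A, marked=A B E F H J
Mark I: refs=null null F, marked=A B E F H I J
Mark K: refs=H D, marked=A B E F H I J K
Mark D: refs=F H H, marked=A B D E F H I J K
Unmarked (collected): C G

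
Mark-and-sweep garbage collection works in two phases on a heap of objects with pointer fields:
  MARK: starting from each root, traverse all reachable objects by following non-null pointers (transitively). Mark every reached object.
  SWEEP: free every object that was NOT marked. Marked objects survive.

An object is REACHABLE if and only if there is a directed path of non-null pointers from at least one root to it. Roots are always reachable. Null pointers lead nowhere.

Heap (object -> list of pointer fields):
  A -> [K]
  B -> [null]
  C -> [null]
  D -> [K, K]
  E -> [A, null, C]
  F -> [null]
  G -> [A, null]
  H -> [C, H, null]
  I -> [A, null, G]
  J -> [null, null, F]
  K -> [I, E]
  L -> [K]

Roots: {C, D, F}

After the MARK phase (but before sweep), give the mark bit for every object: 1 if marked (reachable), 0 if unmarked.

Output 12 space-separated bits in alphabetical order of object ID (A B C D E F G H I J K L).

Answer: 1 0 1 1 1 1 1 0 1 0 1 0

Derivation:
Roots: C D F
Mark C: refs=null, marked=C
Mark D: refs=K K, marked=C D
Mark F: refs=null, marked=C D F
Mark K: refs=I E, marked=C D F K
Mark I: refs=A null G, marked=C D F I K
Mark E: refs=A null C, marked=C D E F I K
Mark A: refs=K, marked=A C D E F I K
Mark G: refs=A null, marked=A C D E F G I K
Unmarked (collected): B H J L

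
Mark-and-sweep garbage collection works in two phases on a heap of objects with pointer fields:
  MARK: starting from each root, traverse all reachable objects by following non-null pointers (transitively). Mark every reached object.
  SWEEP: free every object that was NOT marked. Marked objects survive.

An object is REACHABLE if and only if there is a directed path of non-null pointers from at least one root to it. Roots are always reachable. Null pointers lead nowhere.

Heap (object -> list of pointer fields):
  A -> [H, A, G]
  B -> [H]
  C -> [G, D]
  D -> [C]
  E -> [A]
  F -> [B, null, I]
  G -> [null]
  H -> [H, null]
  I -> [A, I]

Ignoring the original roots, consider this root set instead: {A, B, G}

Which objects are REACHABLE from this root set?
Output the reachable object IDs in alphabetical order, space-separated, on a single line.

Answer: A B G H

Derivation:
Roots: A B G
Mark A: refs=H A G, marked=A
Mark B: refs=H, marked=A B
Mark G: refs=null, marked=A B G
Mark H: refs=H null, marked=A B G H
Unmarked (collected): C D E F I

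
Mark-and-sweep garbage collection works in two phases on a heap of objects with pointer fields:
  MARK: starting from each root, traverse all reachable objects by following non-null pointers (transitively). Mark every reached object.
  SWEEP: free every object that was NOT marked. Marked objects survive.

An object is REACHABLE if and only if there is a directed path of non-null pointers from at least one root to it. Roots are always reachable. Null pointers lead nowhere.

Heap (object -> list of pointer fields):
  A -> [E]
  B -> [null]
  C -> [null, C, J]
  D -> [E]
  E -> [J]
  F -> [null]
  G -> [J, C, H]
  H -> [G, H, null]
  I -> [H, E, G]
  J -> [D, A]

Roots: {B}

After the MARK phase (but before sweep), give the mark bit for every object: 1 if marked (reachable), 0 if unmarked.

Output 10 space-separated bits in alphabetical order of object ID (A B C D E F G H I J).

Answer: 0 1 0 0 0 0 0 0 0 0

Derivation:
Roots: B
Mark B: refs=null, marked=B
Unmarked (collected): A C D E F G H I J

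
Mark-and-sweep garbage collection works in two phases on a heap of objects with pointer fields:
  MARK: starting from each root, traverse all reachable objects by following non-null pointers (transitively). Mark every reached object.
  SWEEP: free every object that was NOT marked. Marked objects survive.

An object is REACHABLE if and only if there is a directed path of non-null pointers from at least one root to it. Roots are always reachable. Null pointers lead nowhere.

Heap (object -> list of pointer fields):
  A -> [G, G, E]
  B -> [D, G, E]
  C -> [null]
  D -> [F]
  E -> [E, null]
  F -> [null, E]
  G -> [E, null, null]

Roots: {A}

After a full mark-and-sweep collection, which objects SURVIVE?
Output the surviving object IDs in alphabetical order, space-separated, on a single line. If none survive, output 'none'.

Answer: A E G

Derivation:
Roots: A
Mark A: refs=G G E, marked=A
Mark G: refs=E null null, marked=A G
Mark E: refs=E null, marked=A E G
Unmarked (collected): B C D F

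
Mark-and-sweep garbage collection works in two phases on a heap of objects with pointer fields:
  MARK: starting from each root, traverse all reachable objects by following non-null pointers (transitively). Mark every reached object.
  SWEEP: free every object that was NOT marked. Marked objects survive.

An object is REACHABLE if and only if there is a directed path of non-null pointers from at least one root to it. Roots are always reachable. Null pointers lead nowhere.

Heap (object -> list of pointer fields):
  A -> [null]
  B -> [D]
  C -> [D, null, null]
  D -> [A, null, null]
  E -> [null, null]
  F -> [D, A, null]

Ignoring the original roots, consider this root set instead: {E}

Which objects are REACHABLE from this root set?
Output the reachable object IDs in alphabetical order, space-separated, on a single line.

Roots: E
Mark E: refs=null null, marked=E
Unmarked (collected): A B C D F

Answer: E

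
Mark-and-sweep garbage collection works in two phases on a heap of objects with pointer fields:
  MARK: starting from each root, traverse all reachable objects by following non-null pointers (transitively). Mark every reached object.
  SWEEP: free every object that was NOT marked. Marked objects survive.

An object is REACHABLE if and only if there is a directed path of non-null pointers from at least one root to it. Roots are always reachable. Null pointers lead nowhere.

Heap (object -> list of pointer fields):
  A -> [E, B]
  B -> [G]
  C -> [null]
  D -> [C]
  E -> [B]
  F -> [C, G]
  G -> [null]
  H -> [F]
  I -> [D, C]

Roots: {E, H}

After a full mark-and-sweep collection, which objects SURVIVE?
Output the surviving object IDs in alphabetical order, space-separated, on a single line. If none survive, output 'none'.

Answer: B C E F G H

Derivation:
Roots: E H
Mark E: refs=B, marked=E
Mark H: refs=F, marked=E H
Mark B: refs=G, marked=B E H
Mark F: refs=C G, marked=B E F H
Mark G: refs=null, marked=B E F G H
Mark C: refs=null, marked=B C E F G H
Unmarked (collected): A D I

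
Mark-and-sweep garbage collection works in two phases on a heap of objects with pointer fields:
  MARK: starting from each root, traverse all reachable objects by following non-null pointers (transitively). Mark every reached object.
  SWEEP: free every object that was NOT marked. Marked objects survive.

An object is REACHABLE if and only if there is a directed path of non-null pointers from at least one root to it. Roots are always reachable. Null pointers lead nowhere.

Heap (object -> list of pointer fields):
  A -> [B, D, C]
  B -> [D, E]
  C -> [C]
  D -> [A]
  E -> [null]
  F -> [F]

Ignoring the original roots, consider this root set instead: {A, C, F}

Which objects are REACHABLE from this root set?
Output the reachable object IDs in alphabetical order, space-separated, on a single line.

Roots: A C F
Mark A: refs=B D C, marked=A
Mark C: refs=C, marked=A C
Mark F: refs=F, marked=A C F
Mark B: refs=D E, marked=A B C F
Mark D: refs=A, marked=A B C D F
Mark E: refs=null, marked=A B C D E F
Unmarked (collected): (none)

Answer: A B C D E F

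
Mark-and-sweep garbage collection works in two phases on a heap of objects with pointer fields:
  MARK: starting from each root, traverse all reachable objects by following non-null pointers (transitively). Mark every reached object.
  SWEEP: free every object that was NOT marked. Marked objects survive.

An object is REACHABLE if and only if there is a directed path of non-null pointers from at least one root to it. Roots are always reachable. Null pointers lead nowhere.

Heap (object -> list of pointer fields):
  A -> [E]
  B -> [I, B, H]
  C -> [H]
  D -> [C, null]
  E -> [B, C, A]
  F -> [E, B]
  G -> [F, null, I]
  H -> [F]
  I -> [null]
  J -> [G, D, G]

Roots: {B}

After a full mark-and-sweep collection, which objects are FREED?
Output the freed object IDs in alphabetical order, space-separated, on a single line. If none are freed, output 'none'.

Roots: B
Mark B: refs=I B H, marked=B
Mark I: refs=null, marked=B I
Mark H: refs=F, marked=B H I
Mark F: refs=E B, marked=B F H I
Mark E: refs=B C A, marked=B E F H I
Mark C: refs=H, marked=B C E F H I
Mark A: refs=E, marked=A B C E F H I
Unmarked (collected): D G J

Answer: D G J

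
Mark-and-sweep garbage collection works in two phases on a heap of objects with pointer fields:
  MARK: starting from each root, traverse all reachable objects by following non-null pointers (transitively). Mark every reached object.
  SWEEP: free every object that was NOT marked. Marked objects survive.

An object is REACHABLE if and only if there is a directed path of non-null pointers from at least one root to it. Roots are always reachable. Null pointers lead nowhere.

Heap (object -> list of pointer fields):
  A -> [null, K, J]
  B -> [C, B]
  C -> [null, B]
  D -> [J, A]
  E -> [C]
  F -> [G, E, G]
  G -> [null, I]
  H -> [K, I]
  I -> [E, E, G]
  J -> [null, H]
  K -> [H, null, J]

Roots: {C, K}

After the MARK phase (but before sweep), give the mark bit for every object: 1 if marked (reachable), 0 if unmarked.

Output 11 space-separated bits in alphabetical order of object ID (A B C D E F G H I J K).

Answer: 0 1 1 0 1 0 1 1 1 1 1

Derivation:
Roots: C K
Mark C: refs=null B, marked=C
Mark K: refs=H null J, marked=C K
Mark B: refs=C B, marked=B C K
Mark H: refs=K I, marked=B C H K
Mark J: refs=null H, marked=B C H J K
Mark I: refs=E E G, marked=B C H I J K
Mark E: refs=C, marked=B C E H I J K
Mark G: refs=null I, marked=B C E G H I J K
Unmarked (collected): A D F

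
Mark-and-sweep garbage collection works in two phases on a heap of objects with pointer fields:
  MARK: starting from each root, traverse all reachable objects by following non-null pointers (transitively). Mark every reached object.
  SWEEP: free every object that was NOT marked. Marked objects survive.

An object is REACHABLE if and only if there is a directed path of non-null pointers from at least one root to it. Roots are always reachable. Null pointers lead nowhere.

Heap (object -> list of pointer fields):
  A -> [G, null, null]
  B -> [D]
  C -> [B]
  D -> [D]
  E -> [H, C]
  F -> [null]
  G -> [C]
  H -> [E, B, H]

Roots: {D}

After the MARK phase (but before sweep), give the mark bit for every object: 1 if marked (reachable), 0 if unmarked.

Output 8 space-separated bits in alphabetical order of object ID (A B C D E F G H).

Answer: 0 0 0 1 0 0 0 0

Derivation:
Roots: D
Mark D: refs=D, marked=D
Unmarked (collected): A B C E F G H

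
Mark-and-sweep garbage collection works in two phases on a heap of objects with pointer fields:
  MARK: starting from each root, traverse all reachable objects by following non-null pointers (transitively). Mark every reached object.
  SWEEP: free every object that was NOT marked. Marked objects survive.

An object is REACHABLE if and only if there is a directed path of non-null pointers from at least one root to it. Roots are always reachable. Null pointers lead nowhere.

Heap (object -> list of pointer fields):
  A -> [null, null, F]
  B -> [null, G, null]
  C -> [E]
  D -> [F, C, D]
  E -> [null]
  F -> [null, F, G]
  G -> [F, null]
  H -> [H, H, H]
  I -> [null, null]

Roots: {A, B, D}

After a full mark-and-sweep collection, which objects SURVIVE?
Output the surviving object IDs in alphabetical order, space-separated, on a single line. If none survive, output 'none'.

Answer: A B C D E F G

Derivation:
Roots: A B D
Mark A: refs=null null F, marked=A
Mark B: refs=null G null, marked=A B
Mark D: refs=F C D, marked=A B D
Mark F: refs=null F G, marked=A B D F
Mark G: refs=F null, marked=A B D F G
Mark C: refs=E, marked=A B C D F G
Mark E: refs=null, marked=A B C D E F G
Unmarked (collected): H I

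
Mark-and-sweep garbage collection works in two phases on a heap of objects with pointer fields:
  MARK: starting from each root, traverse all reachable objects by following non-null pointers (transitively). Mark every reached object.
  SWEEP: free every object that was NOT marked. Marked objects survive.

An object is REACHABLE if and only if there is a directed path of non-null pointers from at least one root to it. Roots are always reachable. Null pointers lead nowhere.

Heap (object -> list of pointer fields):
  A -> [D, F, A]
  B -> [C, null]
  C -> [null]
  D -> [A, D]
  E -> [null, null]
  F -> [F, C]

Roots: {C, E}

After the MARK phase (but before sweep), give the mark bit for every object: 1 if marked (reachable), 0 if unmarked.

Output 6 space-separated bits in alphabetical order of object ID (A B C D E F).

Answer: 0 0 1 0 1 0

Derivation:
Roots: C E
Mark C: refs=null, marked=C
Mark E: refs=null null, marked=C E
Unmarked (collected): A B D F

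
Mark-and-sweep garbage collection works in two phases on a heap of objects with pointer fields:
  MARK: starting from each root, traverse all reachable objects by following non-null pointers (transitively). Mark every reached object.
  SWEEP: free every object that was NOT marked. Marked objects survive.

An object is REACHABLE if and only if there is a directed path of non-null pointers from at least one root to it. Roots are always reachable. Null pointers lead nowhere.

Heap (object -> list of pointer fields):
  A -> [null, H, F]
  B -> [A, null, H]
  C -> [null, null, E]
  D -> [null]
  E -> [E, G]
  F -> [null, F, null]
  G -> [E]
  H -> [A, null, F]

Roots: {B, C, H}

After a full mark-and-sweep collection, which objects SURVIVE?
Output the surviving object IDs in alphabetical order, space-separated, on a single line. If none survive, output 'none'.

Answer: A B C E F G H

Derivation:
Roots: B C H
Mark B: refs=A null H, marked=B
Mark C: refs=null null E, marked=B C
Mark H: refs=A null F, marked=B C H
Mark A: refs=null H F, marked=A B C H
Mark E: refs=E G, marked=A B C E H
Mark F: refs=null F null, marked=A B C E F H
Mark G: refs=E, marked=A B C E F G H
Unmarked (collected): D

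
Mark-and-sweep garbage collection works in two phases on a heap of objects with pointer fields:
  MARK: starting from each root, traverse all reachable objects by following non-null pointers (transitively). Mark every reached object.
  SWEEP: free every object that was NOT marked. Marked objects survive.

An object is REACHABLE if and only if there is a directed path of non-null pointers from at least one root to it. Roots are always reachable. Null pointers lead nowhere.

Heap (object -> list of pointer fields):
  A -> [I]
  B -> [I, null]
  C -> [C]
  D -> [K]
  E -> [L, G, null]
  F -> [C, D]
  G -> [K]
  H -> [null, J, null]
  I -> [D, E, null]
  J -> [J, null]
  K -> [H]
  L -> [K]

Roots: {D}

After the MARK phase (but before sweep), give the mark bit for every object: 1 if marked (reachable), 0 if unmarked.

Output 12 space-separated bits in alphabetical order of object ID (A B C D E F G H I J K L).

Answer: 0 0 0 1 0 0 0 1 0 1 1 0

Derivation:
Roots: D
Mark D: refs=K, marked=D
Mark K: refs=H, marked=D K
Mark H: refs=null J null, marked=D H K
Mark J: refs=J null, marked=D H J K
Unmarked (collected): A B C E F G I L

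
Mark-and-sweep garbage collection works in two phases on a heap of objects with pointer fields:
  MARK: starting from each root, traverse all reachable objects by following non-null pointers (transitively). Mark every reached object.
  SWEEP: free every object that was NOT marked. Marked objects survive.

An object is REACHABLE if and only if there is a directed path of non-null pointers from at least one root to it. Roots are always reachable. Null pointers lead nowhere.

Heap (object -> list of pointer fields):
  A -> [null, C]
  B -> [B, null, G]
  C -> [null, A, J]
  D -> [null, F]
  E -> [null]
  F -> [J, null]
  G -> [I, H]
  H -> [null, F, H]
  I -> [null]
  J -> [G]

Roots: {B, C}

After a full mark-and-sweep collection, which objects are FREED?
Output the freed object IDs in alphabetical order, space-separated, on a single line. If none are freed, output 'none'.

Roots: B C
Mark B: refs=B null G, marked=B
Mark C: refs=null A J, marked=B C
Mark G: refs=I H, marked=B C G
Mark A: refs=null C, marked=A B C G
Mark J: refs=G, marked=A B C G J
Mark I: refs=null, marked=A B C G I J
Mark H: refs=null F H, marked=A B C G H I J
Mark F: refs=J null, marked=A B C F G H I J
Unmarked (collected): D E

Answer: D E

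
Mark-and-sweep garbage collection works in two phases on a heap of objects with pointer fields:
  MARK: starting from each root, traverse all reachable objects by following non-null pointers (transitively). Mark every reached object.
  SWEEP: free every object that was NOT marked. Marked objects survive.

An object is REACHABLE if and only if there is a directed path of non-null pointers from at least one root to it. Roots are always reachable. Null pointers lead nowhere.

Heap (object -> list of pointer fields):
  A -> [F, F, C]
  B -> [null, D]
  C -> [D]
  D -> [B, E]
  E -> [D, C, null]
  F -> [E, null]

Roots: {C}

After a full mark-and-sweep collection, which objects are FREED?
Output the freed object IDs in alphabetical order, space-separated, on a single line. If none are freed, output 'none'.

Roots: C
Mark C: refs=D, marked=C
Mark D: refs=B E, marked=C D
Mark B: refs=null D, marked=B C D
Mark E: refs=D C null, marked=B C D E
Unmarked (collected): A F

Answer: A F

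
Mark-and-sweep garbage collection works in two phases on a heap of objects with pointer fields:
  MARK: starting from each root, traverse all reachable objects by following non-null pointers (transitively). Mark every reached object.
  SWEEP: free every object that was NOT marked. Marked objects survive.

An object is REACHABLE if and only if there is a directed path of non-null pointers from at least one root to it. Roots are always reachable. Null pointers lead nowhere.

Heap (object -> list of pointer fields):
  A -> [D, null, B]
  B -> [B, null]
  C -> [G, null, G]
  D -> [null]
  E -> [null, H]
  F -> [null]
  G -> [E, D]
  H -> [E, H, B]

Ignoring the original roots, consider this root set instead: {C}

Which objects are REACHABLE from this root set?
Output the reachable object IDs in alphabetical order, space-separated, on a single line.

Answer: B C D E G H

Derivation:
Roots: C
Mark C: refs=G null G, marked=C
Mark G: refs=E D, marked=C G
Mark E: refs=null H, marked=C E G
Mark D: refs=null, marked=C D E G
Mark H: refs=E H B, marked=C D E G H
Mark B: refs=B null, marked=B C D E G H
Unmarked (collected): A F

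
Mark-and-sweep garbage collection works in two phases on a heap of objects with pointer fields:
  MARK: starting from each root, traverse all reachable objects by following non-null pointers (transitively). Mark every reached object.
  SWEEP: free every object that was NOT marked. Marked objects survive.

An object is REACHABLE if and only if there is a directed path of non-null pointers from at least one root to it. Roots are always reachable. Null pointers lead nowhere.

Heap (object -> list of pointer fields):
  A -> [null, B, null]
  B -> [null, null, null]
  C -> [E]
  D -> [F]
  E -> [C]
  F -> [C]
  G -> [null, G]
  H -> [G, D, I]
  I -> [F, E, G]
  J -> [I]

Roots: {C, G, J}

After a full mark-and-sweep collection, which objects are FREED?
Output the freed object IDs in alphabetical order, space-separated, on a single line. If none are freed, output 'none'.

Roots: C G J
Mark C: refs=E, marked=C
Mark G: refs=null G, marked=C G
Mark J: refs=I, marked=C G J
Mark E: refs=C, marked=C E G J
Mark I: refs=F E G, marked=C E G I J
Mark F: refs=C, marked=C E F G I J
Unmarked (collected): A B D H

Answer: A B D H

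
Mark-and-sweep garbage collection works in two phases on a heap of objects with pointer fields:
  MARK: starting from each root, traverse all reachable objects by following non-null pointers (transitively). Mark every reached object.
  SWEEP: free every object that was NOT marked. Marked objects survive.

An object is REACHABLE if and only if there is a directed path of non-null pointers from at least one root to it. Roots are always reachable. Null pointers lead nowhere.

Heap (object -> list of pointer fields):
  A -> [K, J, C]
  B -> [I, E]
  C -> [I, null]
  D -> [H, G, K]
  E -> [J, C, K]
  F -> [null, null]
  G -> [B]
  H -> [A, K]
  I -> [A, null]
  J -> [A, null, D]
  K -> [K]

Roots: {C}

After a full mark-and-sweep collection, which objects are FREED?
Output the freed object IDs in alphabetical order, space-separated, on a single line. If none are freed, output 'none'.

Answer: F

Derivation:
Roots: C
Mark C: refs=I null, marked=C
Mark I: refs=A null, marked=C I
Mark A: refs=K J C, marked=A C I
Mark K: refs=K, marked=A C I K
Mark J: refs=A null D, marked=A C I J K
Mark D: refs=H G K, marked=A C D I J K
Mark H: refs=A K, marked=A C D H I J K
Mark G: refs=B, marked=A C D G H I J K
Mark B: refs=I E, marked=A B C D G H I J K
Mark E: refs=J C K, marked=A B C D E G H I J K
Unmarked (collected): F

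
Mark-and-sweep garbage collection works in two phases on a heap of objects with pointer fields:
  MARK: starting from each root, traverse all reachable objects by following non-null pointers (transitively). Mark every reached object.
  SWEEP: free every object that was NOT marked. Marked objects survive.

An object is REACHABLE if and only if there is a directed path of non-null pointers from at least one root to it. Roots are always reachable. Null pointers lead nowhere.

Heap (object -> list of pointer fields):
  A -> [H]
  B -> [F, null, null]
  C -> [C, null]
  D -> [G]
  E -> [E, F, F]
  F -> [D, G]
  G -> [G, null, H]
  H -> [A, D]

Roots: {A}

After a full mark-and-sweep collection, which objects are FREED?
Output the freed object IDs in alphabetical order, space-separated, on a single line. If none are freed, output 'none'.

Answer: B C E F

Derivation:
Roots: A
Mark A: refs=H, marked=A
Mark H: refs=A D, marked=A H
Mark D: refs=G, marked=A D H
Mark G: refs=G null H, marked=A D G H
Unmarked (collected): B C E F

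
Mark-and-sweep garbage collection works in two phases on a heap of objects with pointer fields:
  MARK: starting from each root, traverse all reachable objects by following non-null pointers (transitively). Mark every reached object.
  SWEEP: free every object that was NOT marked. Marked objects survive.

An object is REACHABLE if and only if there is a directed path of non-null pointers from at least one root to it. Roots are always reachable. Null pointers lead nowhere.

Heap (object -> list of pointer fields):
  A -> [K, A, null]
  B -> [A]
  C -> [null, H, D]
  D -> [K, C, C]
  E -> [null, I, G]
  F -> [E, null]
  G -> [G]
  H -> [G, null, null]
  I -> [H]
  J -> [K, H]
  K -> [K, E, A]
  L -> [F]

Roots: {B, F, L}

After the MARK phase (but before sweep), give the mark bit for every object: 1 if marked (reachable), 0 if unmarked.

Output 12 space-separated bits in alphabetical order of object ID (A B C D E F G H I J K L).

Answer: 1 1 0 0 1 1 1 1 1 0 1 1

Derivation:
Roots: B F L
Mark B: refs=A, marked=B
Mark F: refs=E null, marked=B F
Mark L: refs=F, marked=B F L
Mark A: refs=K A null, marked=A B F L
Mark E: refs=null I G, marked=A B E F L
Mark K: refs=K E A, marked=A B E F K L
Mark I: refs=H, marked=A B E F I K L
Mark G: refs=G, marked=A B E F G I K L
Mark H: refs=G null null, marked=A B E F G H I K L
Unmarked (collected): C D J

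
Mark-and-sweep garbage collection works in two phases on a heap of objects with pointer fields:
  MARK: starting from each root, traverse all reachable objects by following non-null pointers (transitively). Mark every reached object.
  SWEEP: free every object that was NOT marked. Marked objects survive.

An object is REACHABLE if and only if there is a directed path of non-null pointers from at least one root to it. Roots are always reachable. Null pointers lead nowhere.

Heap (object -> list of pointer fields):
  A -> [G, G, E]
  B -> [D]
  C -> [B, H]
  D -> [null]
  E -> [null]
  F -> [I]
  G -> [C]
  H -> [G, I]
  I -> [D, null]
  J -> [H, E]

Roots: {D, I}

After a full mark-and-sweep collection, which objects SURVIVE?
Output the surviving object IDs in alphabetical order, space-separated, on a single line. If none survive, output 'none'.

Answer: D I

Derivation:
Roots: D I
Mark D: refs=null, marked=D
Mark I: refs=D null, marked=D I
Unmarked (collected): A B C E F G H J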